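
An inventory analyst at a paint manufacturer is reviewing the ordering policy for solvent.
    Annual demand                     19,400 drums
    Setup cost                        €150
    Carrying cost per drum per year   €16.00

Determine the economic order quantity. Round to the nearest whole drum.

2DS/H = 2·19,400·150/16 = 363,750.00
EOQ = √363,750.00 ≈ 603.12

603 drums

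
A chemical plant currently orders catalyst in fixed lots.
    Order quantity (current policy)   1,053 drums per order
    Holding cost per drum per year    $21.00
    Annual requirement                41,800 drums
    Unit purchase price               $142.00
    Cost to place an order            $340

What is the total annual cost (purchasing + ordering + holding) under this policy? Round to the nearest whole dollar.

$5,960,153

Orders/yr = 41,800/1,053 = 39.696; ordering cost = 39.696 × $340 = $13,496.68
Average inventory = 1,053/2 = 526.5; holding cost = 526.5 × $21 = $11,056.50
Purchase cost = D·C = 41,800 × 142 = $5,935,600.00
Total = $13,496.68 + $11,056.50 + $5,935,600.00 = $5,960,153.18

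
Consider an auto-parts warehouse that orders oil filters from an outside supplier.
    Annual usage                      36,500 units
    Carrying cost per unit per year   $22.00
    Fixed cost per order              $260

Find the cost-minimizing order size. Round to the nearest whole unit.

929 units

Optimal lot size Q* = (2 × 36,500 × $260 / $22)^½ ≈ 928.83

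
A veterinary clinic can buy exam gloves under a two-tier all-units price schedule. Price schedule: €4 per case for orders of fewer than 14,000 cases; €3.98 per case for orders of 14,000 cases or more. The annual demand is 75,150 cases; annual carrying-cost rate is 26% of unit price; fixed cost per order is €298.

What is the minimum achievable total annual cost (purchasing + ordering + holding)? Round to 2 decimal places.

€307,425.03

H₁ = 26%×€4 = €1.0400;  H₂ = 26%×€3.98 = €1.0348
EOQ₁ = √(2×75,150×298/1.0400) = 6,562.52  (< 14,000, feasible at tier 1)
EOQ₂ = √(2×75,150×298/1.0348) = 6,578.99  (< 14,000 → use Q = 14,000 at tier-2 price)
TC(tier 1 (EOQ₁), Q≈6,562.5) = €307,425.03
TC(tier 2, Q≈14,000.0) = €307,940.22
Minimum at tier 1 (EOQ₁): €307,425.03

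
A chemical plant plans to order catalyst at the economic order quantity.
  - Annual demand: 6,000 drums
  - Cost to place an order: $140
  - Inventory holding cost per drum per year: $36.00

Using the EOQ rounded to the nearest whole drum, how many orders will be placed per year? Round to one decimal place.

27.8 orders per year

Q* = √(2·D·S / H) = √(2·6,000·140 / 36) = √46,666.7 ≈ 216.02 → Q = 216
N = D/Q = 6,000/216 ≈ 27.778 orders/yr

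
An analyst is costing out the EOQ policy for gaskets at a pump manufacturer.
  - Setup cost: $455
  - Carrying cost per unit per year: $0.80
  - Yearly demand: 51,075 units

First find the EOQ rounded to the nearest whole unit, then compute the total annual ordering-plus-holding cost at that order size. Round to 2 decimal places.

$6,097.75

EOQ = √(2DS/H) = √(2 × 51,075 × 455 / 0.8)
    = √(58,097,812.50) ≈ 7,622.19 → Q = 7,622 units
Ordering: D/Q × S = 51,075/7,622 × $455 = $3,048.95
Holding:  Q/2 × H = 7,622/2 × $0.8 = $3,048.80
Total = $3,048.95 + $3,048.80 = $6,097.75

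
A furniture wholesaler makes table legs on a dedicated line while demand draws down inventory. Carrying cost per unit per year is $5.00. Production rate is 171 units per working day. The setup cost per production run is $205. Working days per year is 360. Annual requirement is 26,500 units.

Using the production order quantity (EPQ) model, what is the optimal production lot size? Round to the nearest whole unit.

1,953 units

Daily demand d = 26,500/360 = 73.611; p = 171; 1 − d/p = 0.56953
EPQ = √(2DS / (H(1 − d/p)))
    = √(2 × 26,500 × 205 / (5 × 0.56953)) ≈ 1,953.32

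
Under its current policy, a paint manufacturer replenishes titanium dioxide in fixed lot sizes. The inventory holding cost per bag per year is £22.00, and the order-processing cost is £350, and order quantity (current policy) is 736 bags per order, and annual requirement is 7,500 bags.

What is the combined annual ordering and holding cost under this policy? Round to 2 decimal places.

£11,662.58

Annual ordering cost = (D/Q)·S = (7,500/736) × 350 = £3,566.58
Annual holding cost  = (Q/2)·H = (736/2) × 22 = £8,096.00
Total = £3,566.58 + £8,096.00 = £11,662.58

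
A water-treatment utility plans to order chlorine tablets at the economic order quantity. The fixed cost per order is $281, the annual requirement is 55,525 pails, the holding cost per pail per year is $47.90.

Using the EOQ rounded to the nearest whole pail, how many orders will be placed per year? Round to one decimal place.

68.8 orders per year

Q* = √(2·D·S / H) = √(2·55,525·281 / 47.9) = √651,462.4 ≈ 807.13 → Q = 807
Orders per year = D/Q = 55,525 / 807 = 68.804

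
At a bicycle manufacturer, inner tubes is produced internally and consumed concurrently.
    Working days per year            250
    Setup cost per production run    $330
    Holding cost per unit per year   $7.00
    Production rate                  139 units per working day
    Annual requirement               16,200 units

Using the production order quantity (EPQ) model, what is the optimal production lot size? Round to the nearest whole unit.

d = 16,200/250 = 64.8000 units/day;  effective holding cost H(1 − d/p) = 7·(1 − 64.8000/139) = 3.73669
Q* = √(2DS / H_eff) = √(2·16,200·330 / 3.73669) ≈ 1,691.55

1,692 units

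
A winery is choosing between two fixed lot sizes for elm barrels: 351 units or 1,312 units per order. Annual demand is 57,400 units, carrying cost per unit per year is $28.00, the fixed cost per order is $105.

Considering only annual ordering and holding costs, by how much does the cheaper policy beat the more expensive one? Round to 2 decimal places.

TC(Q) = (D/Q)S + (Q/2)H
TC(351) = (57,400/351)×105 + (351/2)×28 = $22,084.94
TC(1,312) = (57,400/1,312)×105 + (1,312/2)×28 = $22,961.75
Lots of 351 are cheaper by $876.81.

$876.81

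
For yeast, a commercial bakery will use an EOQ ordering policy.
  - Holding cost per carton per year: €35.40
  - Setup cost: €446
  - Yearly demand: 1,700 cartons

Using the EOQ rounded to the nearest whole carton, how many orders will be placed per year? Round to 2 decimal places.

8.21 orders per year

Q* = √(2·D·S / H) = √(2·1,700·446 / 35.4) = √42,836.2 ≈ 206.97 → Q = 207
N = D/Q = 1,700/207 ≈ 8.213 orders/yr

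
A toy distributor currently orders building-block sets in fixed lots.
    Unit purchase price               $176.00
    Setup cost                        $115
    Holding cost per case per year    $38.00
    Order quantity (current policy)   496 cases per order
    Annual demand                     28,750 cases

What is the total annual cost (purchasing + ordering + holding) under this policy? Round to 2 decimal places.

Orders/yr = 28,750/496 = 57.964; ordering cost = 57.964 × $115 = $6,665.83
Average inventory = 496/2 = 248; holding cost = 248 × $38 = $9,424.00
Purchase cost = D·C = 28,750 × 176 = $5,060,000.00
Total = $6,665.83 + $9,424.00 + $5,060,000.00 = $5,076,089.83

$5,076,089.83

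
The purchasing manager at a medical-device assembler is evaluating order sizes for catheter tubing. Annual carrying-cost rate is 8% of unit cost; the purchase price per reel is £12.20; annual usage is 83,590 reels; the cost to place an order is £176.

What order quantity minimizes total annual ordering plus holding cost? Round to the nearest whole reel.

Holding cost per reel per year: H = 8% × £12.2 = £0.9760
2DS/H = 2·83,590·176/0.976 = 30,147,213.11
EOQ = √30,147,213.11 ≈ 5,490.65

5,491 reels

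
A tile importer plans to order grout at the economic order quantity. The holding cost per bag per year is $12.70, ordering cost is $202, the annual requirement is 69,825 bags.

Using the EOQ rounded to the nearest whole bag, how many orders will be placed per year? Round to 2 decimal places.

Q* = √(2·D·S / H) = √(2·69,825·202 / 12.7) = √2,221,204.7 ≈ 1,490.37 → Q = 1,490
Orders per year = D/Q = 69,825 / 1,490 = 46.862

46.86 orders per year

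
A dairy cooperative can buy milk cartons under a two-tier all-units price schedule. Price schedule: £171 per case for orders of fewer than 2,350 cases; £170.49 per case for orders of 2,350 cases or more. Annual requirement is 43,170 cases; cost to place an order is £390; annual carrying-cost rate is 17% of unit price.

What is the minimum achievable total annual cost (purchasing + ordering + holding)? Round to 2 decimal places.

£7,401,273.06

H₁ = 17%×£171 = £29.0700;  H₂ = 17%×£170.49 = £28.9833
EOQ₁ = √(2×43,170×390/29.0700) = 1,076.26  (< 2,350, feasible at tier 1)
EOQ₂ = √(2×43,170×390/28.9833) = 1,077.87  (< 2,350 → use Q = 2,350 at tier-2 price)
TC(tier 1 (EOQ₁), Q≈1,076.3) = £7,413,356.78
TC(tier 2, Q≈2,350.0) = £7,401,273.06
Minimum at tier 2: £7,401,273.06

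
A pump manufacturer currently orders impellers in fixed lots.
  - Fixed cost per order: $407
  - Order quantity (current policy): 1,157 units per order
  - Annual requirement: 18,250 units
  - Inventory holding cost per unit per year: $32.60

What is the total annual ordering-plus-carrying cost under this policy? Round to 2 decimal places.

$25,278.94

Orders/yr = 18,250/1,157 = 15.774; ordering cost = 15.774 × $407 = $6,419.84
Average inventory = 1,157/2 = 578.5; holding cost = 578.5 × $32.6 = $18,859.10
Total = $6,419.84 + $18,859.10 = $25,278.94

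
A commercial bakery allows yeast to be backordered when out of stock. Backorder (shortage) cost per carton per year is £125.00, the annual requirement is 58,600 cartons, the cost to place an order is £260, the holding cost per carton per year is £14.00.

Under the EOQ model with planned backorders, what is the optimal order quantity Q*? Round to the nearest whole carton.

Basic EOQ = √(2·58,600·260/14) = 1,475.321
Backorder adjustment √((H+b)/b) = √((14+125)/125) = 1.0545
Q* = 1,475.321 × 1.0545 ≈ 1,555.75

1,556 cartons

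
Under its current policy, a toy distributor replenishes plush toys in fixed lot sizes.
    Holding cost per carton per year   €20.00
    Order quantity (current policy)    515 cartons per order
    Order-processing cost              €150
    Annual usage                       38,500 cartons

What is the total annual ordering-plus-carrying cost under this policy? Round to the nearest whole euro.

Orders/yr = 38,500/515 = 74.757; ordering cost = 74.757 × €150 = €11,213.59
Average inventory = 515/2 = 257.5; holding cost = 257.5 × €20 = €5,150.00
Total = €11,213.59 + €5,150.00 = €16,363.59

€16,364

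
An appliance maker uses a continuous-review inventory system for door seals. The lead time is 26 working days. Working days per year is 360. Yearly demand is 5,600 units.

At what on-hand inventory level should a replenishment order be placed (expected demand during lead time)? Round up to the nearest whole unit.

405 units

Daily demand d = 5,600 / 360 = 15.556 units/day
Demand during lead time = 15.556 × 26 = 404.44
Reorder point = 404.44 → round up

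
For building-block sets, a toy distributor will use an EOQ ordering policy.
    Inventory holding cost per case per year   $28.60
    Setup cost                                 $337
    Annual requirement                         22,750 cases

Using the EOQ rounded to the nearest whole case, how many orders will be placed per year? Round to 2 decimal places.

31.08 orders per year

Q* = √(2·D·S / H) = √(2·22,750·337 / 28.6) = √536,136.4 ≈ 732.21 → Q = 732
Orders per year = D/Q = 22,750 / 732 = 31.079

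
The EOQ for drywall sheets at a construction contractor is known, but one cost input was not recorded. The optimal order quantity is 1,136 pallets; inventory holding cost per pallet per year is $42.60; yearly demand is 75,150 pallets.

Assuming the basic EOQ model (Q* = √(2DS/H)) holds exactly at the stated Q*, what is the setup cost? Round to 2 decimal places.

EOQ relation: Q² = 2DS/H, so rearrange for the unknown.
S = Q²H / (2D) = 1,136² × 42.6 / (2 × 75,150) = 365.7693

$365.77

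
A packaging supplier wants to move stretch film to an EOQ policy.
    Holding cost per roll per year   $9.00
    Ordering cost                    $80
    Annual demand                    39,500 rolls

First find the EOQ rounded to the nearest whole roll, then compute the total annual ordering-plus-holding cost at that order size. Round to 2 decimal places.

EOQ = √(2DS/H) = √(2 × 39,500 × 80 / 9)
    = √(702,222.22) ≈ 837.99 → Q = 838 rolls
Ordering: D/Q × S = 39,500/838 × $80 = $3,770.88
Holding:  Q/2 × H = 838/2 × $9 = $3,771.00
Total = $3,770.88 + $3,771.00 = $7,541.88

$7,541.88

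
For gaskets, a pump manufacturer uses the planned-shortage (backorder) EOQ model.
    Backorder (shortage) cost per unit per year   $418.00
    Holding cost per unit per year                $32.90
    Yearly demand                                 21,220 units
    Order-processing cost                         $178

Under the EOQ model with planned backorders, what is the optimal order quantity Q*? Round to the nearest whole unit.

Q* = √(2DS/H) · √((H + b)/b)
   = √(2 × 21,220 × 178 / 32.9) · √((32.9 + 418) / 418)
   = 479.181 × 1.0386 ≈ 497.68

498 units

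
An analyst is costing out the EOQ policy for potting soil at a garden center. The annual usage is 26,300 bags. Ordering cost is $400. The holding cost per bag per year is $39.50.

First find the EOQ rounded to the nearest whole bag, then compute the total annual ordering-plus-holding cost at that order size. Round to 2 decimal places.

$28,828.46

2DS/H = 2·26,300·400/39.5 = 532,658.23
EOQ = √532,658.23 ≈ 729.83 → Q = 730 bags
Annual ordering cost = (D/Q)·S = (26,300/730) × 400 = $14,410.96
Annual holding cost  = (Q/2)·H = (730/2) × 39.5 = $14,417.50
Total = $14,410.96 + $14,417.50 = $28,828.46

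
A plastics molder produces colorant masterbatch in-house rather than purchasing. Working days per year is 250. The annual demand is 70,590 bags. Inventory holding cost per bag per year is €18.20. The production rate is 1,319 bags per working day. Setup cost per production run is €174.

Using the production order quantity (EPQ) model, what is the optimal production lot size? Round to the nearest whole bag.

1,310 bags

Daily demand d = 70,590/250 = 282.360; p = 1319; 1 − d/p = 0.78593
EPQ = √(2DS / (H(1 − d/p)))
    = √(2 × 70,590 × 174 / (18.2 × 0.78593)) ≈ 1,310.49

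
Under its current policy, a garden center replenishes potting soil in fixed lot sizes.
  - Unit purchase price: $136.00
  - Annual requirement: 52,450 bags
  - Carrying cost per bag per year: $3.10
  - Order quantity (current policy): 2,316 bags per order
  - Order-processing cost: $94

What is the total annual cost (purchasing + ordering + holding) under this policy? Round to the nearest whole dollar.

$7,138,919

Orders/yr = 52,450/2,316 = 22.647; ordering cost = 22.647 × $94 = $2,128.80
Average inventory = 2,316/2 = 1158; holding cost = 1158 × $3.1 = $3,589.80
Purchase cost = D·C = 52,450 × 136 = $7,133,200.00
Total = $2,128.80 + $3,589.80 + $7,133,200.00 = $7,138,918.60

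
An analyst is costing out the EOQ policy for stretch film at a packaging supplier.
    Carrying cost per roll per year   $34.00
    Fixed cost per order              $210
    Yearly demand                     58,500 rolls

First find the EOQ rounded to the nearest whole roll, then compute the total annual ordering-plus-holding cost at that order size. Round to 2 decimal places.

Q* = √(2·D·S / H) = √(2·58,500·210 / 34) = √722,647.1 ≈ 850.09 → Q = 850 rolls
Ordering: D/Q × S = 58,500/850 × $210 = $14,452.94
Holding:  Q/2 × H = 850/2 × $34 = $14,450.00
Total = $14,452.94 + $14,450.00 = $28,902.94

$28,902.94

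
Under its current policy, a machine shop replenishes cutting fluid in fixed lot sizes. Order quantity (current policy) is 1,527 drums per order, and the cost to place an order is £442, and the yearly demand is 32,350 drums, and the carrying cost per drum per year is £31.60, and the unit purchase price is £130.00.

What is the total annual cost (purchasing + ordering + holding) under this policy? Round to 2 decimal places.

Annual ordering cost = (D/Q)·S = (32,350/1,527) × 442 = £9,363.92
Annual holding cost  = (Q/2)·H = (1,527/2) × 31.6 = £24,126.60
Purchase cost = D·C = 32,350 × 130 = £4,205,500.00
Total = £9,363.92 + £24,126.60 + £4,205,500.00 = £4,238,990.52

£4,238,990.52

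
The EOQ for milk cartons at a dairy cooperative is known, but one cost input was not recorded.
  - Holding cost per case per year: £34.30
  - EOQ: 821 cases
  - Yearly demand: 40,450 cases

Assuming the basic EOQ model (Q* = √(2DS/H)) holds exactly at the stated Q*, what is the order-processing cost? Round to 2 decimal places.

Since Q* = (2DS/H)^½, squaring gives Q*²·H = 2DS.
S = Q²H / (2D) = 821² × 34.3 / (2 × 40,450) = 285.7801

£285.78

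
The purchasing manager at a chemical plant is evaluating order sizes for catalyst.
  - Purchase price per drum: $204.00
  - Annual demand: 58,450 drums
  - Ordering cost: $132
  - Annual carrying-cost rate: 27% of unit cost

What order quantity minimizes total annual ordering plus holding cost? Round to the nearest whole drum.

529 drums

Holding cost per drum per year: H = 27% × $204 = $55.0800
Optimal lot size Q* = (2 × 58,450 × $132 / $55.08)^½ ≈ 529.29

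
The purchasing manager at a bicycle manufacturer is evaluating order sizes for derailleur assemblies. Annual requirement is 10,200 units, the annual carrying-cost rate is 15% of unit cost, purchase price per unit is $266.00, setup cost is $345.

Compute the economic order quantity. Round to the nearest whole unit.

420 units

H = i·C = 0.15 × $266 = $39.9000 per unit-year
2DS/H = 2·10,200·345/39.9 = 176,390.98
EOQ = √176,390.98 ≈ 419.99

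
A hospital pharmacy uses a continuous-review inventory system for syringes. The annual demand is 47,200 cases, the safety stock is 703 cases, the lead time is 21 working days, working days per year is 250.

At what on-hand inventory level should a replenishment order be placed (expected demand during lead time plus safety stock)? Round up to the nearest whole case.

4,668 cases

Daily demand d = 47,200 / 250 = 188.800 cases/day
Demand during lead time = 188.800 × 21 = 3,964.80
Reorder point = 3,964.80 + 703 = 4,667.80 → round up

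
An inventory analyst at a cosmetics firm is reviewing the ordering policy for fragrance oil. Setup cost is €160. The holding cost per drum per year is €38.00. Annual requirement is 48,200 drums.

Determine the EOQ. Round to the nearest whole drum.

Optimal lot size Q* = (2 × 48,200 × €160 / €38)^½ ≈ 637.10

637 drums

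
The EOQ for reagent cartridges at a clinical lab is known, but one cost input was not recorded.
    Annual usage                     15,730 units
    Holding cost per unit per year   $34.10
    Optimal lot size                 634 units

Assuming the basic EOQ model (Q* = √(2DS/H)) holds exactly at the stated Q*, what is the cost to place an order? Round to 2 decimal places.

Since Q* = (2DS/H)^½, squaring gives Q*²·H = 2DS.
S = Q²H / (2D) = 634² × 34.1 / (2 × 15,730) = 435.6866

$435.69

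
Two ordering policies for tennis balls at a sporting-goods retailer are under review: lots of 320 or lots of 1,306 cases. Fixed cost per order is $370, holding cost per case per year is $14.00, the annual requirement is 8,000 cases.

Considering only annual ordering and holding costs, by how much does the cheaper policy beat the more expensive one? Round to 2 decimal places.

TC(Q) = (D/Q)S + (Q/2)H
TC(320) = (8,000/320)×370 + (320/2)×14 = $11,490.00
TC(1,306) = (8,000/1,306)×370 + (1,306/2)×14 = $11,408.46
|ΔTC| = |$11,490.00 − $11,408.46| = $81.54

$81.54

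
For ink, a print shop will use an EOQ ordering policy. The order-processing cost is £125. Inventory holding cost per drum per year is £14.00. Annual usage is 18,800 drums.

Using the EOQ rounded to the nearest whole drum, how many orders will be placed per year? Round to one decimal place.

32.5 orders per year

2DS/H = 2·18,800·125/14 = 335,714.29
EOQ = √335,714.29 ≈ 579.41 → Q = 579
Orders per year = D/Q = 18,800 / 579 = 32.470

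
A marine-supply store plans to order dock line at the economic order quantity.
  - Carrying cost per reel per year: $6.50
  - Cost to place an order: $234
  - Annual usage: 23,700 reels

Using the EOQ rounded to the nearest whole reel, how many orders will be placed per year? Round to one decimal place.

18.1 orders per year

Q* = √(2·D·S / H) = √(2·23,700·234 / 6.5) = √1,706,400.0 ≈ 1,306.29 → Q = 1,306
Orders per year = D/Q = 23,700 / 1,306 = 18.147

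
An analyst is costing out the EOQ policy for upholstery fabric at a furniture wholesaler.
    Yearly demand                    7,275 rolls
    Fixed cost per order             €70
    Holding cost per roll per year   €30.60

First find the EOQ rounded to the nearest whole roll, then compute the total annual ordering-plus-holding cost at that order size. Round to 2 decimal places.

2DS/H = 2·7,275·70/30.6 = 33,284.31
EOQ = √33,284.31 ≈ 182.44 → Q = 182 rolls
Ordering: D/Q × S = 7,275/182 × €70 = €2,798.08
Holding:  Q/2 × H = 182/2 × €30.6 = €2,784.60
Total = €2,798.08 + €2,784.60 = €5,582.68

€5,582.68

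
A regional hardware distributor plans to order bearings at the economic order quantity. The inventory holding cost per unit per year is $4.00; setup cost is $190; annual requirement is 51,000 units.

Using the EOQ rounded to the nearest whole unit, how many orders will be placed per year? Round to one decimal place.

23.2 orders per year

2DS/H = 2·51,000·190/4 = 4,845,000.00
EOQ = √4,845,000.00 ≈ 2,201.14 → Q = 2,201
Orders per year = D/Q = 51,000 / 2,201 = 23.171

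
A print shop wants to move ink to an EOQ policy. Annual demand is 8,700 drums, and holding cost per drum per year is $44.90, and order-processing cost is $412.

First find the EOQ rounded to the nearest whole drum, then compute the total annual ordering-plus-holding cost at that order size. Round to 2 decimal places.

$17,941.00

Q* = √(2·D·S / H) = √(2·8,700·412 / 44.9) = √159,661.5 ≈ 399.58 → Q = 400 drums
Annual ordering cost = (D/Q)·S = (8,700/400) × 412 = $8,961.00
Annual holding cost  = (Q/2)·H = (400/2) × 44.9 = $8,980.00
Total = $8,961.00 + $8,980.00 = $17,941.00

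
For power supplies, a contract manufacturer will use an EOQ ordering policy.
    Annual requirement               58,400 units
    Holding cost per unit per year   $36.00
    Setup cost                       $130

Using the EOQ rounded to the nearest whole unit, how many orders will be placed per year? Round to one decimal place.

2DS/H = 2·58,400·130/36 = 421,777.78
EOQ = √421,777.78 ≈ 649.44 → Q = 649
Orders per year = D/Q = 58,400 / 649 = 89.985

90.0 orders per year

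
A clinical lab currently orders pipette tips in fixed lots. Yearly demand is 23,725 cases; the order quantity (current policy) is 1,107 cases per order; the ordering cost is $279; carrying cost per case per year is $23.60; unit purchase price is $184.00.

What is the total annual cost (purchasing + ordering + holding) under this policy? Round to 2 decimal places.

$4,384,442.07

Annual ordering cost = (D/Q)·S = (23,725/1,107) × 279 = $5,979.47
Annual holding cost  = (Q/2)·H = (1,107/2) × 23.6 = $13,062.60
Purchase cost = D·C = 23,725 × 184 = $4,365,400.00
Total = $5,979.47 + $13,062.60 + $4,365,400.00 = $4,384,442.07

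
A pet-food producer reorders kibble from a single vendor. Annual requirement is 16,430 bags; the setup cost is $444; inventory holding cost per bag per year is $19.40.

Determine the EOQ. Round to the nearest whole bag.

2DS/H = 2·16,430·444/19.4 = 752,053.61
EOQ = √752,053.61 ≈ 867.21

867 bags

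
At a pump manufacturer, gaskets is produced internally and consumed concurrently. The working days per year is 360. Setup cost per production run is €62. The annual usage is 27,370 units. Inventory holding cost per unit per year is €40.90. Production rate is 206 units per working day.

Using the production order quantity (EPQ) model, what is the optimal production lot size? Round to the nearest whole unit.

363 units

d = 27,370/360 = 76.0278 units/day;  effective holding cost H(1 − d/p) = 40.9·(1 − 76.0278/206) = 25.80516
Q* = √(2DS / H_eff) = √(2·27,370·62 / 25.80516) ≈ 362.66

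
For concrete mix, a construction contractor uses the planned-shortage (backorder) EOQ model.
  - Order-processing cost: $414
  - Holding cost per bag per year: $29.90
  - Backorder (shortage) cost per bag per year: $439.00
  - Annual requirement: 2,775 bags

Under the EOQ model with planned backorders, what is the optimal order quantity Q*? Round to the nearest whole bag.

Q* = √(2DS/H) · √((H + b)/b)
   = √(2 × 2,775 × 414 / 29.9) · √((29.9 + 439) / 439)
   = 277.211 × 1.0335 ≈ 286.50

286 bags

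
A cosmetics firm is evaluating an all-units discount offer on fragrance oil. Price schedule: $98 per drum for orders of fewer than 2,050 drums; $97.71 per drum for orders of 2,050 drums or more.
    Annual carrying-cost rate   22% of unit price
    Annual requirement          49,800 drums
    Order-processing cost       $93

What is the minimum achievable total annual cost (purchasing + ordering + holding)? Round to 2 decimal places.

H₁ = 22%×$98 = $21.5600;  H₂ = 22%×$97.71 = $21.4962
EOQ₁ = √(2×49,800×93/21.5600) = 655.46  (< 2,050, feasible at tier 1)
EOQ₂ = √(2×49,800×93/21.4962) = 656.43  (< 2,050 → use Q = 2,050 at tier-2 price)
TC(tier 1 (EOQ₁), Q≈655.5) = $4,894,531.74
TC(tier 2, Q≈2,050.0) = $4,890,250.82
Minimum at tier 2: $4,890,250.82

$4,890,250.82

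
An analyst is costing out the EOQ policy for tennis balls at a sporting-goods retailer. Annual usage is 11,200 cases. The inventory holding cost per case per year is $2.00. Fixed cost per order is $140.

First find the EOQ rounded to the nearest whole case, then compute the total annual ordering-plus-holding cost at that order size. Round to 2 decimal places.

EOQ = √(2DS/H) = √(2 × 11,200 × 140 / 2)
    = √(1,568,000.00) ≈ 1,252.20 → Q = 1,252 cases
Annual ordering cost = (D/Q)·S = (11,200/1,252) × 140 = $1,252.40
Annual holding cost  = (Q/2)·H = (1,252/2) × 2 = $1,252.00
Total = $1,252.40 + $1,252.00 = $2,504.40

$2,504.40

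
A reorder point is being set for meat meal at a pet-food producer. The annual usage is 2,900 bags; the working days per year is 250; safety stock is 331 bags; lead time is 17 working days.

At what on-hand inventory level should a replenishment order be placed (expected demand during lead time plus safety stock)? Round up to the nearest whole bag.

529 bags

Daily demand d = 2,900 / 250 = 11.600 bags/day
Demand during lead time = 11.600 × 17 = 197.20
Reorder point = 197.20 + 331 = 528.20 → round up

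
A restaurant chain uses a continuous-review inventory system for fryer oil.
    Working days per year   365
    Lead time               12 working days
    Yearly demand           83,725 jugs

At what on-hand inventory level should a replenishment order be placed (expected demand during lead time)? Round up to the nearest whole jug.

Daily demand d = 83,725 / 365 = 229.384 jugs/day
Demand during lead time = 229.384 × 12 = 2,752.60
Reorder point = 2,752.60 → round up

2,753 jugs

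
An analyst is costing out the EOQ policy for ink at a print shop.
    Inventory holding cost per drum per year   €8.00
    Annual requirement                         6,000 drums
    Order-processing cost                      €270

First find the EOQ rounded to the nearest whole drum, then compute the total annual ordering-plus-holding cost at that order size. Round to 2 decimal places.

2DS/H = 2·6,000·270/8 = 405,000.00
EOQ = √405,000.00 ≈ 636.40 → Q = 636 drums
Annual ordering cost = (D/Q)·S = (6,000/636) × 270 = €2,547.17
Annual holding cost  = (Q/2)·H = (636/2) × 8 = €2,544.00
Total = €2,547.17 + €2,544.00 = €5,091.17

€5,091.17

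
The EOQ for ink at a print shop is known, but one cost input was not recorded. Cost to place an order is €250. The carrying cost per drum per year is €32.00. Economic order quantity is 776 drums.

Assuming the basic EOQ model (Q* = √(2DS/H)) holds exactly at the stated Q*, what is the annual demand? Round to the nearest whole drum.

EOQ relation: Q² = 2DS/H, so rearrange for the unknown.
D = Q²H / (2S) = 776² × 32 / (2 × 250) = 38,539.26

38,539 drums per year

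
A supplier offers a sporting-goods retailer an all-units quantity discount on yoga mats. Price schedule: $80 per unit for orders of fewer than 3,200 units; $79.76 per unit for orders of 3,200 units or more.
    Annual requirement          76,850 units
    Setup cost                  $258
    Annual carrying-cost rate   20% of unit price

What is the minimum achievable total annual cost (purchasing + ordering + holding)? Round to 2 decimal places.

$6,161,275.23

H₁ = 20%×$80 = $16.0000;  H₂ = 20%×$79.76 = $15.9520
EOQ₁ = √(2×76,850×258/16.0000) = 1,574.30  (< 3,200, feasible at tier 1)
EOQ₂ = √(2×76,850×258/15.9520) = 1,576.66  (< 3,200 → use Q = 3,200 at tier-2 price)
TC(tier 1 (EOQ₁), Q≈1,574.3) = $6,173,188.76
TC(tier 2, Q≈3,200.0) = $6,161,275.23
Minimum at tier 2: $6,161,275.23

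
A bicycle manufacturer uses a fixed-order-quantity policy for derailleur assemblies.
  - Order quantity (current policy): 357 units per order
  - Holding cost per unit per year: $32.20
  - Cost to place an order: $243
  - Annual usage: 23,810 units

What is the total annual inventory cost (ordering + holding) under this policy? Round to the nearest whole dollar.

Annual ordering cost = (D/Q)·S = (23,810/357) × 243 = $16,206.81
Annual holding cost  = (Q/2)·H = (357/2) × 32.2 = $5,747.70
Total = $16,206.81 + $5,747.70 = $21,954.51

$21,955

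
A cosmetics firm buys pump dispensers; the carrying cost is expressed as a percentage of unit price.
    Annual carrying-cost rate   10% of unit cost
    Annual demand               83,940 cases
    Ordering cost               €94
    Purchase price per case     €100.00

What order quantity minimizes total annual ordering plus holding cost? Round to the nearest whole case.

1,256 cases

H = i·C = 0.1 × €100 = €10.0000 per case-year
Optimal lot size Q* = (2 × 83,940 × €94 / €10)^½ ≈ 1,256.21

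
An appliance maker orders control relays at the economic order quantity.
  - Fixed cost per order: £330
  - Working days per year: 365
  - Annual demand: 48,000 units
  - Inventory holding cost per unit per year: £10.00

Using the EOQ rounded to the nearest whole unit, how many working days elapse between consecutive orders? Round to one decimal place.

13.5 days

2DS/H = 2·48,000·330/10 = 3,168,000.00
EOQ = √3,168,000.00 ≈ 1,779.89 → Q = 1,780 units
Cycle time = (working days × Q)/D = (365 × 1,780) / 48,000 = 13.535 days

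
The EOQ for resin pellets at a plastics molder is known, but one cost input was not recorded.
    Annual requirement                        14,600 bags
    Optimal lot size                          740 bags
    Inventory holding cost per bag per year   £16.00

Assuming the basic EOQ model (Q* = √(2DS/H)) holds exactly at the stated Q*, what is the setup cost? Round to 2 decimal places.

EOQ relation: Q² = 2DS/H, so rearrange for the unknown.
S = Q²H / (2D) = 740² × 16 / (2 × 14,600) = 300.0548

£300.05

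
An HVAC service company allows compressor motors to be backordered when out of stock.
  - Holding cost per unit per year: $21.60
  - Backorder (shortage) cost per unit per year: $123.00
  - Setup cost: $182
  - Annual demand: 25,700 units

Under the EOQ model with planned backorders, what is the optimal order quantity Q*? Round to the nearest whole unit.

Basic EOQ = √(2·25,700·182/21.6) = 658.098
Backorder adjustment √((H+b)/b) = √((21.6+123)/123) = 1.0843
Q* = 658.098 × 1.0843 ≈ 713.55

714 units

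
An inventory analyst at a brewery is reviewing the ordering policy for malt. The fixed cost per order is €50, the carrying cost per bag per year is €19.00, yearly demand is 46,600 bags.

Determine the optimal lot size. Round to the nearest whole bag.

EOQ = √(2DS/H) = √(2 × 46,600 × 50 / 19)
    = √(245,263.16) ≈ 495.24

495 bags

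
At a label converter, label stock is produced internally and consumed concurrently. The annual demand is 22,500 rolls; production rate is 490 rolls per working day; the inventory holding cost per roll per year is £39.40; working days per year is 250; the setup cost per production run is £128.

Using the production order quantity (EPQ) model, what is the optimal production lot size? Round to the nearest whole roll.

423 rolls

d = 22,500/250 = 90.0000 rolls/day;  effective holding cost H(1 − d/p) = 39.4·(1 − 90.0000/490) = 32.16327
Q* = √(2DS / H_eff) = √(2·22,500·128 / 32.16327) ≈ 423.19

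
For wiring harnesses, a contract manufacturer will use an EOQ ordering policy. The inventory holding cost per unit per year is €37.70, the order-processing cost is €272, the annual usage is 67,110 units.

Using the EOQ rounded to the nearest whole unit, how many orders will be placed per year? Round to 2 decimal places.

68.20 orders per year

Q* = √(2·D·S / H) = √(2·67,110·272 / 37.7) = √968,377.7 ≈ 984.06 → Q = 984
Orders per year = D/Q = 67,110 / 984 = 68.201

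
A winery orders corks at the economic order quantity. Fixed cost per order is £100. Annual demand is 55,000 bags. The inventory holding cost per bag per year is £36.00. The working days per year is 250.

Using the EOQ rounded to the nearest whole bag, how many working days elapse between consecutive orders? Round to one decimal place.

2.5 days

Optimal lot size Q* = (2 × 55,000 × £100 / £36)^½ ≈ 552.77 → Q = 553 bags
Days between orders = 250 / (D/Q) = 250 / 99.458 ≈ 2.514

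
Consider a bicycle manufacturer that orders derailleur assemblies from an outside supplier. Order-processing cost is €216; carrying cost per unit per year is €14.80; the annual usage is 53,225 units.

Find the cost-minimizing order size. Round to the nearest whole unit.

Q* = √(2·D·S / H) = √(2·53,225·216 / 14.8) = √1,553,594.6 ≈ 1,246.43

1,246 units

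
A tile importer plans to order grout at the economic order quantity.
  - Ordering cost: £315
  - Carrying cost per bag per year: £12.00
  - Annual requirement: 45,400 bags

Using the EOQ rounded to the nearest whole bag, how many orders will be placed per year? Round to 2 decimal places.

29.40 orders per year

2DS/H = 2·45,400·315/12 = 2,383,500.00
EOQ = √2,383,500.00 ≈ 1,543.86 → Q = 1,544
Orders per year = D/Q = 45,400 / 1,544 = 29.404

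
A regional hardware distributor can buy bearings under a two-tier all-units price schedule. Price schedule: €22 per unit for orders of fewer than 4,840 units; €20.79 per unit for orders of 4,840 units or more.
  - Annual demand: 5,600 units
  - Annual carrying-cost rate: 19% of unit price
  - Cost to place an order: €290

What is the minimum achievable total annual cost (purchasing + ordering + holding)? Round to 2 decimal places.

H₁ = 19%×€22 = €4.1800;  H₂ = 19%×€20.79 = €3.9501
EOQ₁ = √(2×5,600×290/4.1800) = 881.50  (< 4,840, feasible at tier 1)
EOQ₂ = √(2×5,600×290/3.9501) = 906.78  (< 4,840 → use Q = 4,840 at tier-2 price)
TC(tier 1 (EOQ₁), Q≈881.5) = €126,884.65
TC(tier 2, Q≈4,840.0) = €126,318.78
Minimum at tier 2: €126,318.78

€126,318.78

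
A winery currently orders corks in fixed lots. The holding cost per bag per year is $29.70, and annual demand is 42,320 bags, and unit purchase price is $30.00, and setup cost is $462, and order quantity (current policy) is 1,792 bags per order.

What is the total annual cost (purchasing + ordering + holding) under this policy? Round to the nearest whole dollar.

Annual ordering cost = (D/Q)·S = (42,320/1,792) × 462 = $10,910.62
Annual holding cost  = (Q/2)·H = (1,792/2) × 29.7 = $26,611.20
Purchase cost = D·C = 42,320 × 30 = $1,269,600.00
Total = $10,910.62 + $26,611.20 + $1,269,600.00 = $1,307,121.82

$1,307,122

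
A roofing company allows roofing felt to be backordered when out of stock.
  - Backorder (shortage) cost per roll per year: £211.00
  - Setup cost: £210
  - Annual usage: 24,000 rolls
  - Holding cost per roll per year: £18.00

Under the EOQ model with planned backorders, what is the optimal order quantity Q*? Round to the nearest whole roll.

Basic EOQ = √(2·24,000·210/18) = 748.331
Backorder adjustment √((H+b)/b) = √((18+211)/211) = 1.0418
Q* = 748.331 × 1.0418 ≈ 779.60

780 rolls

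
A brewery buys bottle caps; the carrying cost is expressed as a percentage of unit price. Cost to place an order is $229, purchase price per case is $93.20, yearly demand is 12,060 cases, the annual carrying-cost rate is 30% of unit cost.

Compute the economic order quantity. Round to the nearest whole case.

444 cases

Carrying cost H = $93.2 × 30% = $27.9600/case/yr
Q* = √(2·D·S / H) = √(2·12,060·229 / 27.96) = √197,549.4 ≈ 444.47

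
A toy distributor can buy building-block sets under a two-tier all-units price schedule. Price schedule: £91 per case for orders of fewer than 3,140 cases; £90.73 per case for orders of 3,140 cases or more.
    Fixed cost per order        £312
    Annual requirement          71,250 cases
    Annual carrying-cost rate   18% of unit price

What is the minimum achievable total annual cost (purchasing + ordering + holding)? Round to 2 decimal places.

£6,497,232.42

H₁ = 18%×£91 = £16.3800;  H₂ = 18%×£90.73 = £16.3314
EOQ₁ = √(2×71,250×312/16.3800) = 1,647.51  (< 3,140, feasible at tier 1)
EOQ₂ = √(2×71,250×312/16.3314) = 1,649.96  (< 3,140 → use Q = 3,140 at tier-2 price)
TC(tier 1 (EOQ₁), Q≈1,647.5) = £6,510,736.20
TC(tier 2, Q≈3,140.0) = £6,497,232.42
Minimum at tier 2: £6,497,232.42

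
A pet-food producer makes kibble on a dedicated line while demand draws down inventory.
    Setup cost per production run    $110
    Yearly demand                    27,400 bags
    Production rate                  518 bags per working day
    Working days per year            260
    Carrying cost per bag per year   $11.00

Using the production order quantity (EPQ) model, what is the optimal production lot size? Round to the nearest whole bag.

829 bags

d = 27,400/260 = 105.3846 bags/day;  effective holding cost H(1 − d/p) = 11·(1 − 105.3846/518) = 8.76210
Q* = √(2DS / H_eff) = √(2·27,400·110 / 8.76210) ≈ 829.44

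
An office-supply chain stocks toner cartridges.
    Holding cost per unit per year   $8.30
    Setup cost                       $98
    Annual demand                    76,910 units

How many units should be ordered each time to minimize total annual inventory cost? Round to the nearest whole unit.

Q* = √(2·D·S / H) = √(2·76,910·98 / 8.3) = √1,816,188.0 ≈ 1,347.66

1,348 units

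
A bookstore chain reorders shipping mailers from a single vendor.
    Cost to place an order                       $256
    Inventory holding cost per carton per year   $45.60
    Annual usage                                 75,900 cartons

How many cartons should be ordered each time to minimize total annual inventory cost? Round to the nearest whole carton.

Q* = √(2·D·S / H) = √(2·75,900·256 / 45.6) = √852,210.5 ≈ 923.15

923 cartons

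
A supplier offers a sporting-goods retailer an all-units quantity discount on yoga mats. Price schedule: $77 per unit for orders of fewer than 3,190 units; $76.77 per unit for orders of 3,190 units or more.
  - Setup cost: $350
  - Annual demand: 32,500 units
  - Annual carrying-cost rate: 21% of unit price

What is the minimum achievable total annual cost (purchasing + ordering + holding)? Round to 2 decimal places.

H₁ = 21%×$77 = $16.1700;  H₂ = 21%×$76.77 = $16.1217
EOQ₁ = √(2×32,500×350/16.1700) = 1,186.14  (< 3,190, feasible at tier 1)
EOQ₂ = √(2×32,500×350/16.1217) = 1,187.91  (< 3,190 → use Q = 3,190 at tier-2 price)
TC(tier 1 (EOQ₁), Q≈1,186.1) = $2,521,679.87
TC(tier 2, Q≈3,190.0) = $2,524,304.94
Minimum at tier 1 (EOQ₁): $2,521,679.87

$2,521,679.87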